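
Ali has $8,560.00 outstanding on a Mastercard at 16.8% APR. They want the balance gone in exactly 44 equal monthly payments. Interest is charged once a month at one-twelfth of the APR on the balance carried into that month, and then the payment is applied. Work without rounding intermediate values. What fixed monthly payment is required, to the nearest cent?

$261.90

Monthly rate r = 16.8%/12 = 1.4% = 0.014.
Level-payment amortization: P = B₀·r / (1 − (1+r)^(−n)) = 8560.00·0.014 / (1 − 1.014^(−44)).
Denominator 1 − (1+r)^(−44) = 0.457587137.
P = 119.84 / 0.457587137 ≈ 261.90.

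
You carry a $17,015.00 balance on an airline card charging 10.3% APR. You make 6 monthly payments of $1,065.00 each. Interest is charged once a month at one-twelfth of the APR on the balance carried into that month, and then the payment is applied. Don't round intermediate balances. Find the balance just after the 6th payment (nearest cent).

Monthly rate r = 10.3%/12 = 0.858333% = 0.00858333.
Each month: B ← B·(1+r) − $1,065.00.
Month 1: interest $146.05; balance after payment $16,096.05.
Month 2: interest $138.16; balance after payment $15,169.20.
Month 3: interest $130.20; balance after payment $14,234.41.
Month 4: interest $122.18; balance after payment $13,291.58.
Month 5: interest $114.09; balance after payment $12,340.67.
Month 6: interest $105.92; balance after payment $11,381.59.

$11,381.59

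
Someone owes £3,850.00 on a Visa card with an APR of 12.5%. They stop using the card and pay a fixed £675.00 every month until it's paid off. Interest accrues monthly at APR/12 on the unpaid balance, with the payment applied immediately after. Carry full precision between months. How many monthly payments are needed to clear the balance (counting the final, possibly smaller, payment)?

6 payments

Monthly rate r = 12.5%/12 = 1.04167% = 0.0104167.
Recurrence: B ← B·(1+r) − £675.00.
Month 1: interest £40.10; balance after payment £3,215.10.
Month 2: interest £33.49; balance after payment £2,573.59.
Month 3: interest £26.81; balance after payment £1,925.40.
Month 4: interest £20.06; balance after payment £1,270.46.
Month 5: interest £13.23; balance after payment £608.69.
Month 6: interest £6.34; balance after payment £0.00.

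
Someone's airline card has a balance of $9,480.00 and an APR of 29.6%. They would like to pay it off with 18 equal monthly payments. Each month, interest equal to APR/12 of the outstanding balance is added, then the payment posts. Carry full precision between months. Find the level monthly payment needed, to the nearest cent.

Monthly rate r = 29.6%/12 = 2.46667% = 0.0246667.
Level-payment amortization: P = B₀·r / (1 − (1+r)^(−n)) = 9480.00·0.0246667 / (1 − 1.02467^(−18)).
Denominator 1 − (1+r)^(−18) = 0.355069304.
P = 233.84 / 0.355069304 ≈ 658.58.

$658.58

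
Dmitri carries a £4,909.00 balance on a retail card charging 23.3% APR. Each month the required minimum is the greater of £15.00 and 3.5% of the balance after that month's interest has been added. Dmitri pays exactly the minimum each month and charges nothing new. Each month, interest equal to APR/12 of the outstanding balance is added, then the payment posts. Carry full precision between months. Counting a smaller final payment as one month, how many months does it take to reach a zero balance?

Monthly rate r = 23.3%/12 = 1.94167% = 0.0194167.
While 3.5% of the post-interest balance exceeds £15.00, each month B ← (B·(1+r))·(1 − 0.035), i.e. B shrinks by the factor (1+r)·0.965 = 0.98374.
This holds for months 1–150. Entering month 151 the balance is £419.61; 3.5% of the post-interest balance is now below £15.00, so the flat £15.00 minimum applies from here.
From month 151 a fixed £15.00 at rate r clears £419.61 in 41 more payments. Total: 150 + 41 = 191 months.

191 months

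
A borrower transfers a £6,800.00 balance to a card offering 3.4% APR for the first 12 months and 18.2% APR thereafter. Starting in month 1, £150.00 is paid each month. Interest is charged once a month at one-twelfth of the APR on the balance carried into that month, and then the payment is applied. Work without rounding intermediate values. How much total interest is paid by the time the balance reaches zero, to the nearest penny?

Promo months 1–12 at r₀ = 3.4%/12 = 0.00283333; months 13+ at r₁ = 18.2%/12 = 0.0151667.
After month 12: iterate B ← B·(1+r₀) − £150.00 for 12 months → £5,206.52.
Then at r₁ with £150.00/mo: n₂ = −ln(1 − r₁·B/P)/ln(1+r₁) ≈ 49.66 → 50 more payments.
Total paid = 61·£150.00 + £98.74 = £9,248.74; interest = £9,248.74 − £6,800.00 = £2,448.74.

£2,448.74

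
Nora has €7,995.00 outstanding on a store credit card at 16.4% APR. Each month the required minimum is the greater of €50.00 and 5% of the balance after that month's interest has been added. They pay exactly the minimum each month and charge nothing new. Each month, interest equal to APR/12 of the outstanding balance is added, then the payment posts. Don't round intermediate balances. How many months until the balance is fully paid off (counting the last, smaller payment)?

79 months

Monthly rate r = 16.4%/12 = 1.36667% = 0.0136667.
While 5% of the post-interest balance exceeds €50.00, each month B ← (B·(1+r))·(1 − 0.05), i.e. B shrinks by the factor (1+r)·0.95 = 0.96298.
This holds for months 1–56. Entering month 57 the balance is €967.10; 5% of the post-interest balance is now below €50.00, so the flat €50.00 minimum applies from here.
From month 57 a fixed €50.00 at rate r clears €967.10 in 23 more payments. Total: 56 + 23 = 79 months.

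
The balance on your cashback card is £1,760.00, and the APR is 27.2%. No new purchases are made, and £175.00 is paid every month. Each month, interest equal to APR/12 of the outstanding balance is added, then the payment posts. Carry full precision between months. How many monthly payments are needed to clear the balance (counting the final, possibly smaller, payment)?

12 payments

Monthly rate r = 27.2%/12 = 2.26667% = 0.0226667.
Recurrence: B ← B·(1+r) − £175.00.
Month 1: interest £39.89; balance after payment £1,624.89.
Month 2: interest £36.83; balance after payment £1,486.72.
Closed form: n = −ln(1 − rB₀/P)/ln(1+r) = −ln(0.77204)/ln(1.02267) ≈ 11.543, so the balance reaches zero during payment 12.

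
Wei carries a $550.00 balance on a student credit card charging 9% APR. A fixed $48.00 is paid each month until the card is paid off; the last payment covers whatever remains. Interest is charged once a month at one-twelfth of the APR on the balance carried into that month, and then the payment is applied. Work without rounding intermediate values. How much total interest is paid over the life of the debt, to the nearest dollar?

Monthly rate r = 9%/12 = 0.75% = 0.0075.
Payoff takes n = ⌈−ln(1 − rB₀/P)/ln(1+r)⌉ = ⌈12.026⌉ = 13 payments; the last is $1.24.
Total paid = 12·$48.00 + $1.24 = $577.24.
Total interest = total paid − principal = $577.24 − $550.00 = $27.24.

$27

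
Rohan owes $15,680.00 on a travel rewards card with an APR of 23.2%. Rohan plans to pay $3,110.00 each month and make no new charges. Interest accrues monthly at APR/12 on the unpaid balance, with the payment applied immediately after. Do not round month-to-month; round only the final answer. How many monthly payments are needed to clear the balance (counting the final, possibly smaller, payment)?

6 months

Monthly rate r = 23.2%/12 = 1.93333% = 0.0193333.
Recurrence: B ← B·(1+r) − $3,110.00.
Month 1: interest $303.15; balance after payment $12,873.15.
Month 2: interest $248.88; balance after payment $10,012.03.
Month 3: interest $193.57; balance after payment $7,095.59.
Month 4: interest $137.18; balance after payment $4,122.77.
Month 5: interest $79.71; balance after payment $1,092.48.
Month 6: interest $21.12; balance after payment $0.00.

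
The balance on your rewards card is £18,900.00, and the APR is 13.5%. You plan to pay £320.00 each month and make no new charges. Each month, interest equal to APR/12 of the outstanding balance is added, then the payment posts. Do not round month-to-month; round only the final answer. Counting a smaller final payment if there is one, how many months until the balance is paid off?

Monthly rate r = 13.5%/12 = 1.125% = 0.01125.
Recurrence: B ← B·(1+r) − £320.00.
Month 1: interest £212.62; balance after payment £18,792.62.
Month 2: interest £211.42; balance after payment £18,684.04.
Closed form: n = −ln(1 − rB₀/P)/ln(1+r) = −ln(0.33555)/ln(1.01125) ≈ 97.611, so the balance reaches zero during payment 98.

98 months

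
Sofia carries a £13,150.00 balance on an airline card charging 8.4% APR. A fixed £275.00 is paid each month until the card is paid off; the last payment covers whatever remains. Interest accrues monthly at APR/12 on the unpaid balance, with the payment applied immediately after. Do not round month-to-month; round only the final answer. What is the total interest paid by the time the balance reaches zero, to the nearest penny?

£2,917.42

Monthly rate r = 8.4%/12 = 0.7% = 0.007.
Payoff takes n = ⌈−ln(1 − rB₀/P)/ln(1+r)⌉ = ⌈58.426⌉ = 59 payments; the last is £117.42.
Total paid = 58·£275.00 + £117.42 = £16,067.42.
Total interest = total paid − principal = £16,067.42 − £13,150.00 = £2,917.42.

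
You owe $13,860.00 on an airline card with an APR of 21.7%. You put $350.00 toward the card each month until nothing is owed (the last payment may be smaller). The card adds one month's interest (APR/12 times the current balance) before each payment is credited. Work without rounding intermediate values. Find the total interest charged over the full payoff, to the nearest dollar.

Monthly rate r = 21.7%/12 = 1.80833% = 0.0180833.
Payoff takes n = ⌈−ln(1 − rB₀/P)/ln(1+r)⌉ = ⌈70.257⌉ = 71 payments; the last is $90.61.
Total paid = 70·$350.00 + $90.61 = $24,590.61.
Total interest = total paid − principal = $24,590.61 − $13,860.00 = $10,730.61.

$10,731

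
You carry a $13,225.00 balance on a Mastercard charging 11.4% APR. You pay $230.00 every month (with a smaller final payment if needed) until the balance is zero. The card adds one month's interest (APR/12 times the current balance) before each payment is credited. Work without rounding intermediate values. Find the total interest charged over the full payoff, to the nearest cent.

$5,997.37

Monthly rate r = 11.4%/12 = 0.95% = 0.0095.
Payoff takes n = ⌈−ln(1 − rB₀/P)/ln(1+r)⌉ = ⌈83.574⌉ = 84 payments; the last is $132.37.
Total paid = 83·$230.00 + $132.37 = $19,222.37.
Total interest = total paid − principal = $19,222.37 − $13,225.00 = $5,997.37.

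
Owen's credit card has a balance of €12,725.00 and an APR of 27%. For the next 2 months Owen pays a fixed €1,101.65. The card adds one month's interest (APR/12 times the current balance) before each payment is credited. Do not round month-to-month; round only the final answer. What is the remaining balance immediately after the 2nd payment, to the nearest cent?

Monthly rate r = 27%/12 = 2.25% = 0.0225.
Each month: B ← B·(1+r) − €1,101.65.
Month 1: interest €286.31; balance after payment €11,909.66.
Month 2: interest €267.97; balance after payment €11,075.98.

€11,075.98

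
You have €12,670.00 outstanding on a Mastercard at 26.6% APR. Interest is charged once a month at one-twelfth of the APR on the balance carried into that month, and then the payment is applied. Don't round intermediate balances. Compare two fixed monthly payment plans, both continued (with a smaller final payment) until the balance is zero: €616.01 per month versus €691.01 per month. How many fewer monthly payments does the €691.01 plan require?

4 fewer payments

Monthly rate r = 26.6%/12 = 2.21667% = 0.0221667.
At €616.01/mo: n = ⌈−ln(1 − rB₀/P)/ln(1+r)⌉ = 28 payments (last €470.36); total interest = total paid − €12,670.00 = €4,432.63.
At €691.01/mo: 24 payments (last €547.96); total interest €3,771.19.
Payments saved = 28 − 24 = 4.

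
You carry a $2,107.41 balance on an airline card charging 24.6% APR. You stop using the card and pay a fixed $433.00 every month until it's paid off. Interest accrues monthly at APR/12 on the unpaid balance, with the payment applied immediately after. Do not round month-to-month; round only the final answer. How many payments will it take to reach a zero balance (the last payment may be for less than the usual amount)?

6 payments

Monthly rate r = 24.6%/12 = 2.05% = 0.0205.
Recurrence: B ← B·(1+r) − $433.00.
Month 1: interest $43.20; balance after payment $1,717.61.
Month 2: interest $35.21; balance after payment $1,319.82.
Month 3: interest $27.06; balance after payment $913.88.
Month 4: interest $18.73; balance after payment $499.61.
Month 5: interest $10.24; balance after payment $76.86.
Month 6: interest $1.58; balance after payment $0.00.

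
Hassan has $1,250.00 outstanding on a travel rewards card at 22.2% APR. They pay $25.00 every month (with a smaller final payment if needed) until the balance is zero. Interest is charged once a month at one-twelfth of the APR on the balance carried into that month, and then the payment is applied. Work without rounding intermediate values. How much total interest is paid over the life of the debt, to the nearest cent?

Monthly rate r = 22.2%/12 = 1.85% = 0.0185.
Payoff takes n = ⌈−ln(1 − rB₀/P)/ln(1+r)⌉ = ⌈141.306⌉ = 142 payments; the last is $7.69.
Total paid = 141·$25.00 + $7.69 = $3,532.69.
Total interest = total paid − principal = $3,532.69 − $1,250.00 = $2,282.69.

$2,282.69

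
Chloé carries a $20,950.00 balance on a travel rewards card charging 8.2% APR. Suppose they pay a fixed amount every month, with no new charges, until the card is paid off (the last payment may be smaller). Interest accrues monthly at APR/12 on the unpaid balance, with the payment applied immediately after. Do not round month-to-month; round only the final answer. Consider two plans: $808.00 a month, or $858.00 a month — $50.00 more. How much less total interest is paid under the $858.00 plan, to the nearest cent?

Monthly rate r = 8.2%/12 = 0.683333% = 0.00683333.
At $808.00/mo: n = ⌈−ln(1 − rB₀/P)/ln(1+r)⌉ = 29 payments (last $514.45); total interest = total paid − $20,950.00 = $2,188.45.
At $858.00/mo: 27 payments (last $690.96); total interest $2,048.96.
Interest saved = $2,188.45 − $2,048.96 = $139.49.

$139.49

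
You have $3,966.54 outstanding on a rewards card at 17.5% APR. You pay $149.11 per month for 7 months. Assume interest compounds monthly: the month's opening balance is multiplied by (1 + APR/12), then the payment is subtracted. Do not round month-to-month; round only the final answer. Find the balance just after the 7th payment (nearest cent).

$3,299.05

Monthly rate r = 17.5%/12 = 1.45833% = 0.0145833.
Each month: B ← B·(1+r) − $149.11.
Month 1: interest $57.85; balance after payment $3,875.28.
Month 2: interest $56.51; balance after payment $3,782.68.
Month 3: interest $55.16; balance after payment $3,688.73.
Month 4: interest $53.79; balance after payment $3,593.42.
Month 5: interest $52.40; balance after payment $3,496.71.
Month 6: interest $50.99; balance after payment $3,398.60.
Month 7: interest $49.56; balance after payment $3,299.05.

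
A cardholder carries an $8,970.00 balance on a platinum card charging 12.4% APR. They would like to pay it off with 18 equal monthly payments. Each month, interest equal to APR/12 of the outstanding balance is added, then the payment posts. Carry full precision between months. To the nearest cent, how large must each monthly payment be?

$548.68

Monthly rate r = 12.4%/12 = 1.03333% = 0.0103333.
Level-payment amortization: P = B₀·r / (1 − (1+r)^(−n)) = 8970.00·0.0103333 / (1 − 1.01033^(−18)).
Denominator 1 − (1+r)^(−18) = 0.168933588.
P = 92.69 / 0.168933588 ≈ 548.68.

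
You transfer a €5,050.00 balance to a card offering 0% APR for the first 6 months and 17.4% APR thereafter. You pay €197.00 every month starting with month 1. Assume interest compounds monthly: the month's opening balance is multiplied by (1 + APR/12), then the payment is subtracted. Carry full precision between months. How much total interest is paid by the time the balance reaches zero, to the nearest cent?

Promo months 1–6 at r₀ = 0%/12 = 0; months 7+ at r₁ = 17.4%/12 = 0.0145.
After month 6 (no interest yet): B = €5,050.00 − 6·€197.00 = €3,868.00.
Then at r₁ with €197.00/mo: n₂ = −ln(1 − r₁·B/P)/ln(1+r₁) ≈ 23.27 → 24 more payments.
Total paid = 29·€197.00 + €54.32 = €5,767.32; interest = €5,767.32 − €5,050.00 = €717.32.

€717.32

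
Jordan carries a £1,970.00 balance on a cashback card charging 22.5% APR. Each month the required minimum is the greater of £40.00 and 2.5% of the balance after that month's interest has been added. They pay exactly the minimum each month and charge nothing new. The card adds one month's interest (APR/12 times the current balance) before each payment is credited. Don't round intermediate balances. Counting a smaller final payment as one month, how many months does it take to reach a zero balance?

106 months

Monthly rate r = 22.5%/12 = 1.875% = 0.01875.
While 2.5% of the post-interest balance exceeds £40.00, each month B ← (B·(1+r))·(1 − 0.025), i.e. B shrinks by the factor (1+r)·0.975 = 0.99328.
This holds for months 1–34. Entering month 35 the balance is £1,566.47; 2.5% of the post-interest balance is now below £40.00, so the flat £40.00 minimum applies from here.
From month 35 a fixed £40.00 at rate r clears £1,566.47 in 72 more payments. Total: 34 + 72 = 106 months.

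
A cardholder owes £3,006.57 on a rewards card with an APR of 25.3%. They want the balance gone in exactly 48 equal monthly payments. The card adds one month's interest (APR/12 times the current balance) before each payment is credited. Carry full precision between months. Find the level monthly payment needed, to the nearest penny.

£100.19

Monthly rate r = 25.3%/12 = 2.10833% = 0.0210833.
Level-payment amortization: P = B₀·r / (1 − (1+r)^(−n)) = 3006.57·0.0210833 / (1 − 1.02108^(−48)).
Denominator 1 − (1+r)^(−48) = 0.632664415.
P = 63.3885 / 0.632664415 ≈ 100.19.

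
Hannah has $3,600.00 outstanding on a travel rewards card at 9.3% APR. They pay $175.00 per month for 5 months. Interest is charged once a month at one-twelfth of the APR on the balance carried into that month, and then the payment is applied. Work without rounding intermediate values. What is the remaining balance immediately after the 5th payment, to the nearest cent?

Monthly rate r = 9.3%/12 = 0.775% = 0.00775.
Each month: B ← B·(1+r) − $175.00.
Month 1: interest $27.90; balance after payment $3,452.90.
Month 2: interest $26.76; balance after payment $3,304.66.
Month 3: interest $25.61; balance after payment $3,155.27.
Month 4: interest $24.45; balance after payment $3,004.72.
Month 5: interest $23.29; balance after payment $2,853.01.

$2,853.01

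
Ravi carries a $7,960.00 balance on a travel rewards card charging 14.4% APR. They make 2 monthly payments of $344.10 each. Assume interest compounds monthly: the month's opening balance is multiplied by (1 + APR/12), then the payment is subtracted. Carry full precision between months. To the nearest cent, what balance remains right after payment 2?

Monthly rate r = 14.4%/12 = 1.2% = 0.012.
Each month: B ← B·(1+r) − $344.10.
Month 1: interest $95.52; balance after payment $7,711.42.
Month 2: interest $92.54; balance after payment $7,459.86.

$7,459.86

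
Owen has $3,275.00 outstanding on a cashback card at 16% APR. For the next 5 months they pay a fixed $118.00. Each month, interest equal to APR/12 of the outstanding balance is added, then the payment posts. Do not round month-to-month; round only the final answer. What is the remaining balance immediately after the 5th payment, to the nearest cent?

$2,893.29

Monthly rate r = 16%/12 = 1.33333% = 0.0133333.
Each month: B ← B·(1+r) − $118.00.
Month 1: interest $43.67; balance after payment $3,200.67.
Month 2: interest $42.68; balance after payment $3,125.34.
Month 3: interest $41.67; balance after payment $3,049.01.
Month 4: interest $40.65; balance after payment $2,971.67.
Month 5: interest $39.62; balance after payment $2,893.29.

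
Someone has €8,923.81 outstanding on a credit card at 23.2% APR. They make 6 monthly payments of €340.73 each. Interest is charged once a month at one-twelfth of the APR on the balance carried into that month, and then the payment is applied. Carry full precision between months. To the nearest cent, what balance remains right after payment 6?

Monthly rate r = 23.2%/12 = 1.93333% = 0.0193333.
Each month: B ← B·(1+r) − €340.73.
Month 1: interest €172.53; balance after payment €8,755.61.
Month 2: interest €169.28; balance after payment €8,584.15.
Month 3: interest €165.96; balance after payment €8,409.38.
Month 4: interest €162.58; balance after payment €8,231.23.
Month 5: interest €159.14; balance after payment €8,049.64.
Month 6: interest €155.63; balance after payment €7,864.54.

€7,864.54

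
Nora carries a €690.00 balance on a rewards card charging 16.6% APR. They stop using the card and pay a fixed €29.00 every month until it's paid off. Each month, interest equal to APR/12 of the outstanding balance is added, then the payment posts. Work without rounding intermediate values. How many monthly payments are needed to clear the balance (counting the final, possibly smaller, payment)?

30 months

Monthly rate r = 16.6%/12 = 1.38333% = 0.0138333.
Recurrence: B ← B·(1+r) − €29.00.
Month 1: interest €9.55; balance after payment €670.54.
Month 2: interest €9.28; balance after payment €650.82.
Closed form: n = −ln(1 − rB₀/P)/ln(1+r) = −ln(0.67086)/ln(1.01383) ≈ 29.056, so the balance reaches zero during payment 30.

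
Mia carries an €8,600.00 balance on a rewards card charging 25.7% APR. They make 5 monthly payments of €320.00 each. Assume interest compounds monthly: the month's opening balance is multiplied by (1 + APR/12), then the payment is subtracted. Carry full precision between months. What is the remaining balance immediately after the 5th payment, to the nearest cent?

Monthly rate r = 25.7%/12 = 2.14167% = 0.0214167.
Each month: B ← B·(1+r) − €320.00.
Month 1: interest €184.18; balance after payment €8,464.18.
Month 2: interest €181.27; balance after payment €8,325.46.
Month 3: interest €178.30; balance after payment €8,183.76.
Month 4: interest €175.27; balance after payment €8,039.03.
Month 5: interest €172.17; balance after payment €7,891.20.

€7,891.20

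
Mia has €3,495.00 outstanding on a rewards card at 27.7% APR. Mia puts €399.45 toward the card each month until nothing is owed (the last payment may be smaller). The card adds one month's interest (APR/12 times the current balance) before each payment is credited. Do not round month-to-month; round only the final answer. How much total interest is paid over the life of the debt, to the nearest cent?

€454.41

Monthly rate r = 27.7%/12 = 2.30833% = 0.0230833.
Payoff takes n = ⌈−ln(1 − rB₀/P)/ln(1+r)⌉ = ⌈9.886⌉ = 10 payments; the last is €354.36.
Total paid = 9·€399.45 + €354.36 = €3,949.41.
Total interest = total paid − principal = €3,949.41 − €3,495.00 = €454.41.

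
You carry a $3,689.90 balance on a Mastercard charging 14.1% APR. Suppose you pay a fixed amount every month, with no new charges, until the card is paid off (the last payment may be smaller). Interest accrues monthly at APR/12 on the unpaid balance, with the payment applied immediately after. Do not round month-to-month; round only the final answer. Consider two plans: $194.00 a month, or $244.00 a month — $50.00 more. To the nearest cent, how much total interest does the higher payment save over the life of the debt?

$114.27

Monthly rate r = 14.1%/12 = 1.175% = 0.01175.
At $194.00/mo: n = ⌈−ln(1 − rB₀/P)/ln(1+r)⌉ = 22 payments (last $126.96); total interest = total paid − $3,689.90 = $511.06.
At $244.00/mo: 17 payments (last $182.69); total interest $396.79.
Interest saved = $511.06 − $396.79 = $114.27.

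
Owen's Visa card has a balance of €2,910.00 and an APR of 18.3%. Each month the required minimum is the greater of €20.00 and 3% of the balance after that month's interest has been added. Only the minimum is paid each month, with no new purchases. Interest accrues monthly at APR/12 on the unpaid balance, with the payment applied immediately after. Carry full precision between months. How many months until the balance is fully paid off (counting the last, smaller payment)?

Monthly rate r = 18.3%/12 = 1.525% = 0.01525.
While 3% of the post-interest balance exceeds €20.00, each month B ← (B·(1+r))·(1 − 0.03), i.e. B shrinks by the factor (1+r)·0.97 = 0.98479.
This holds for months 1–98. Entering month 99 the balance is €648.15; 3% of the post-interest balance is now below €20.00, so the flat €20.00 minimum applies from here.
From month 99 a fixed €20.00 at rate r clears €648.15 in 46 more payments. Total: 98 + 46 = 144 months.

144 months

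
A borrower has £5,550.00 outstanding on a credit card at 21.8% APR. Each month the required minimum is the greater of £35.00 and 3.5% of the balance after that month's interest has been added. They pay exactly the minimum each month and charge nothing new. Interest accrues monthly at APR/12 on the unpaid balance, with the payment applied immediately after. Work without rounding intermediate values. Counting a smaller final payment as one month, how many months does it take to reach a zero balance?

Monthly rate r = 21.8%/12 = 1.81667% = 0.0181667.
While 3.5% of the post-interest balance exceeds £35.00, each month B ← (B·(1+r))·(1 − 0.035), i.e. B shrinks by the factor (1+r)·0.965 = 0.98253.
This holds for months 1–99. Entering month 100 the balance is £969.54; 3.5% of the post-interest balance is now below £35.00, so the flat £35.00 minimum applies from here.
From month 100 a fixed £35.00 at rate r clears £969.54 in 39 more payments. Total: 99 + 39 = 138 months.

138 months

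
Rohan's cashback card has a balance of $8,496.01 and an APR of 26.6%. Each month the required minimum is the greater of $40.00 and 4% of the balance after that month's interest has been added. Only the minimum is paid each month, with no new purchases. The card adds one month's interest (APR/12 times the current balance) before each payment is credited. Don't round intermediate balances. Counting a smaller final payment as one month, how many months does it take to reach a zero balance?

151 months

Monthly rate r = 26.6%/12 = 2.21667% = 0.0221667.
While 4% of the post-interest balance exceeds $40.00, each month B ← (B·(1+r))·(1 − 0.04), i.e. B shrinks by the factor (1+r)·0.96 = 0.98128.
This holds for months 1–115. Entering month 116 the balance is $966.95; 4% of the post-interest balance is now below $40.00, so the flat $40.00 minimum applies from here.
From month 116 a fixed $40.00 at rate r clears $966.95 in 36 more payments. Total: 115 + 36 = 151 months.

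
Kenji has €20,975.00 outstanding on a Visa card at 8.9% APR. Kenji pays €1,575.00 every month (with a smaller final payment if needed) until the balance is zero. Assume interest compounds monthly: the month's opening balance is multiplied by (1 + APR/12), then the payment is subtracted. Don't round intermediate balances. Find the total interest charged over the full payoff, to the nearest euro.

€1,192

Monthly rate r = 8.9%/12 = 0.741667% = 0.00741667.
Payoff takes n = ⌈−ln(1 − rB₀/P)/ln(1+r)⌉ = ⌈14.074⌉ = 15 payments; the last is €116.75.
Total paid = 14·€1,575.00 + €116.75 = €22,166.75.
Total interest = total paid − principal = €22,166.75 − €20,975.00 = €1,191.75.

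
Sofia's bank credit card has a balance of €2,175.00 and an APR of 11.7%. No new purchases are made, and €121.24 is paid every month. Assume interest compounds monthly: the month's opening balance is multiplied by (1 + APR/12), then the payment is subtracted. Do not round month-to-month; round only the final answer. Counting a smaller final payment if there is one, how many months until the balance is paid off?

Monthly rate r = 11.7%/12 = 0.975% = 0.00975.
Recurrence: B ← B·(1+r) − €121.24.
Month 1: interest €21.21; balance after payment €2,074.97.
Month 2: interest €20.23; balance after payment €1,973.96.
Closed form: n = −ln(1 − rB₀/P)/ln(1+r) = −ln(0.82509)/ln(1.00975) ≈ 19.815, so the balance reaches zero during payment 20.

20 months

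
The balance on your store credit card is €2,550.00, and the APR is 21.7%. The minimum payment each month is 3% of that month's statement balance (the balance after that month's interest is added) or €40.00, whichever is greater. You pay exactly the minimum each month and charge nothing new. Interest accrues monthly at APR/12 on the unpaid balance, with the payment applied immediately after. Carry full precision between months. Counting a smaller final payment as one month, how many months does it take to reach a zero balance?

104 months

Monthly rate r = 21.7%/12 = 1.80833% = 0.0180833.
While 3% of the post-interest balance exceeds €40.00, each month B ← (B·(1+r))·(1 − 0.03), i.e. B shrinks by the factor (1+r)·0.97 = 0.98754.
This holds for months 1–54. Entering month 55 the balance is €1,295.73; 3% of the post-interest balance is now below €40.00, so the flat €40.00 minimum applies from here.
From month 55 a fixed €40.00 at rate r clears €1,295.73 in 50 more payments. Total: 54 + 50 = 104 months.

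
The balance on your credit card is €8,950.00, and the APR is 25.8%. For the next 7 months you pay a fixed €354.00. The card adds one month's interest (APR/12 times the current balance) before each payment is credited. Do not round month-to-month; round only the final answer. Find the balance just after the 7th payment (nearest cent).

€7,743.35

Monthly rate r = 25.8%/12 = 2.15% = 0.0215.
Each month: B ← B·(1+r) − €354.00.
Month 1: interest €192.43; balance after payment €8,788.42.
Month 2: interest €188.95; balance after payment €8,623.38.
Month 3: interest €185.40; balance after payment €8,454.78.
Month 4: interest €181.78; balance after payment €8,282.56.
Month 5: interest €178.07; balance after payment €8,106.63.
Month 6: interest €174.29; balance after payment €7,926.92.
Month 7: interest €170.43; balance after payment €7,743.35.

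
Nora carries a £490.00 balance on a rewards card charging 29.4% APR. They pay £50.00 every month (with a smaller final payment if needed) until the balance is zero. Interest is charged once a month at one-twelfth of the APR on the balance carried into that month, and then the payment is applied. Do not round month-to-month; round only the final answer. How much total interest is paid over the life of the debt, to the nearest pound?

Monthly rate r = 29.4%/12 = 2.45% = 0.0245.
Payoff takes n = ⌈−ln(1 − rB₀/P)/ln(1+r)⌉ = ⌈11.344⌉ = 12 payments; the last is £17.32.
Total paid = 11·£50.00 + £17.32 = £567.32.
Total interest = total paid − principal = £567.32 − £490.00 = £77.32.

£77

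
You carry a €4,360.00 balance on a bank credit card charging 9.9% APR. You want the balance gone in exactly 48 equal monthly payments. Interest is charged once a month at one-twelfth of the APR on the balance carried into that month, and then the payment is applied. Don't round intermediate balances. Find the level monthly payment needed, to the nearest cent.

€110.37

Monthly rate r = 9.9%/12 = 0.825% = 0.00825.
Level-payment amortization: P = B₀·r / (1 − (1+r)^(−n)) = 4360.00·0.00825 / (1 − 1.00825^(−48)).
Denominator 1 − (1+r)^(−48) = 0.325899068.
P = 35.97 / 0.325899068 ≈ 110.37.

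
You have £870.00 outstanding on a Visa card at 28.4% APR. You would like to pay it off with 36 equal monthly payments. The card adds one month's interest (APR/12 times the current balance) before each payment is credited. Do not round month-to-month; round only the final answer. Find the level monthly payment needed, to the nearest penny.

£36.17

Monthly rate r = 28.4%/12 = 2.36667% = 0.0236667.
Level-payment amortization: P = B₀·r / (1 − (1+r)^(−n)) = 870.00·0.0236667 / (1 − 1.02367^(−36)).
Denominator 1 − (1+r)^(−36) = 0.569184046.
P = 20.59 / 0.569184046 ≈ 36.17.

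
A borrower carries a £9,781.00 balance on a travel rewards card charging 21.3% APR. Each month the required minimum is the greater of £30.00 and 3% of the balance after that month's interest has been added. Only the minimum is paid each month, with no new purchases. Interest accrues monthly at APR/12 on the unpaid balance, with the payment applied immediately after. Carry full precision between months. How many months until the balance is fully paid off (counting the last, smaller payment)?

229 months

Monthly rate r = 21.3%/12 = 1.775% = 0.01775.
While 3% of the post-interest balance exceeds £30.00, each month B ← (B·(1+r))·(1 − 0.03), i.e. B shrinks by the factor (1+r)·0.97 = 0.98722.
This holds for months 1–179. Entering month 180 the balance is £977.87; 3% of the post-interest balance is now below £30.00, so the flat £30.00 minimum applies from here.
From month 180 a fixed £30.00 at rate r clears £977.87 in 50 more payments. Total: 179 + 50 = 229 months.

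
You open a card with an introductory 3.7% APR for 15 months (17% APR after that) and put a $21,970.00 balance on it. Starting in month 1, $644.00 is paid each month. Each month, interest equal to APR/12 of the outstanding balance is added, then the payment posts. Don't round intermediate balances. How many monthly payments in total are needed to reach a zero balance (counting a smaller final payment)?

Promo months 1–15 at r₀ = 3.7%/12 = 0.00308333; months 16+ at r₁ = 17%/12 = 0.0141667.
After month 15: iterate B ← B·(1+r₀) − $644.00 for 15 months → $13,137.03.
Then at r₁ with $644.00/mo: n₂ = −ln(1 − r₁·B/P)/ln(1+r₁) ≈ 24.25 → 25 more payments.

40 months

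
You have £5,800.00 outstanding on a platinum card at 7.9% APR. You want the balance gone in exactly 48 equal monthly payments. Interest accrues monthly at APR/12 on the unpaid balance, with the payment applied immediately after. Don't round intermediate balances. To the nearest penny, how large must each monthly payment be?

Monthly rate r = 7.9%/12 = 0.658333% = 0.00658333.
Level-payment amortization: P = B₀·r / (1 − (1+r)^(−n)) = 5800.00·0.00658333 / (1 − 1.00658^(−48)).
Denominator 1 − (1+r)^(−48) = 0.270185127.
P = 38.1833 / 0.270185127 ≈ 141.32.

£141.32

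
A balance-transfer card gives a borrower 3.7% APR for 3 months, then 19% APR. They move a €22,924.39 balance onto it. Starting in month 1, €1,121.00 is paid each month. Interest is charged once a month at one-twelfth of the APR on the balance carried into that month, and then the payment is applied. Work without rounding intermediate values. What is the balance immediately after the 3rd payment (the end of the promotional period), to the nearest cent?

Promo months 1–3 at r₀ = 3.7%/12 = 0.00308333; months 4+ at r₁ = 19%/12 = 0.0158333.
After month 3: iterate B ← B·(1+r₀) − €1,121.00 for 3 months → €19,763.72.

€19,763.72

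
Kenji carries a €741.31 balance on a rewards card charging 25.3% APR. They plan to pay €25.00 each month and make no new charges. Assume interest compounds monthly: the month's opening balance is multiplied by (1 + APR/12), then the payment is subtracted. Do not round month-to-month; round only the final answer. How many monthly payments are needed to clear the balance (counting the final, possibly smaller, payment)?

48 months

Monthly rate r = 25.3%/12 = 2.10833% = 0.0210833.
Recurrence: B ← B·(1+r) − €25.00.
Month 1: interest €15.63; balance after payment €731.94.
Month 2: interest €15.43; balance after payment €722.37.
Closed form: n = −ln(1 − rB₀/P)/ln(1+r) = −ln(0.37483)/ln(1.02108) ≈ 47.032, so the balance reaches zero during payment 48.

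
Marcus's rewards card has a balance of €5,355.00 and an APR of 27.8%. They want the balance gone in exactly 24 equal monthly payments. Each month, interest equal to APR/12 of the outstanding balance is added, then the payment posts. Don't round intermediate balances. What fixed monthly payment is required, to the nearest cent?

€293.38

Monthly rate r = 27.8%/12 = 2.31667% = 0.0231667.
Level-payment amortization: P = B₀·r / (1 − (1+r)^(−n)) = 5355.00·0.0231667 / (1 − 1.02317^(−24)).
Denominator 1 − (1+r)^(−24) = 0.422852514.
P = 124.058 / 0.422852514 ≈ 293.38.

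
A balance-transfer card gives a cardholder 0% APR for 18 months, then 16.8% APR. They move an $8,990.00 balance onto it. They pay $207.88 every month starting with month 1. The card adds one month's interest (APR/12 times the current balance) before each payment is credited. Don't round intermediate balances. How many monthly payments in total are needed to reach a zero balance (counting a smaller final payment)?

50 months

Promo months 1–18 at r₀ = 0%/12 = 0; months 19+ at r₁ = 16.8%/12 = 0.014.
After month 18 (no interest yet): B = $8,990.00 − 18·$207.88 = $5,248.16.
Then at r₁ with $207.88/mo: n₂ = −ln(1 − r₁·B/P)/ln(1+r₁) ≈ 31.37 → 32 more payments.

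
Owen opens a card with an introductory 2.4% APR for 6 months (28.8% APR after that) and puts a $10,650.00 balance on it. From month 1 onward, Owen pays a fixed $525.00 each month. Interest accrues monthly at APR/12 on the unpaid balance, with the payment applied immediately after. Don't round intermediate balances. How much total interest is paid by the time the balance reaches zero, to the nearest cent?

$1,968.44

Promo months 1–6 at r₀ = 2.4%/12 = 0.002; months 7+ at r₁ = 28.8%/12 = 0.024.
After month 6: iterate B ← B·(1+r₀) − $525.00 for 6 months → $7,612.65.
Then at r₁ with $525.00/mo: n₂ = −ln(1 − r₁·B/P)/ln(1+r₁) ≈ 18.03 → 19 more payments.
Total paid = 24·$525.00 + $18.44 = $12,618.44; interest = $12,618.44 − $10,650.00 = $1,968.44.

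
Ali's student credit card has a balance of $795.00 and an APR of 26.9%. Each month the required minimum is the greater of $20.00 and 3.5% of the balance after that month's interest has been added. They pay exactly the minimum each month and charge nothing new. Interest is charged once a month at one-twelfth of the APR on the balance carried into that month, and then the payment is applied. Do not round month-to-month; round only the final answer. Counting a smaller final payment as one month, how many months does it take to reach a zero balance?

Monthly rate r = 26.9%/12 = 2.24167% = 0.0224167.
While 3.5% of the post-interest balance exceeds $20.00, each month B ← (B·(1+r))·(1 − 0.035), i.e. B shrinks by the factor (1+r)·0.965 = 0.98663.
This holds for months 1–27. Entering month 28 the balance is $552.79; 3.5% of the post-interest balance is now below $20.00, so the flat $20.00 minimum applies from here.
From month 28 a fixed $20.00 at rate r clears $552.79 in 44 more payments. Total: 27 + 44 = 71 months.

71 months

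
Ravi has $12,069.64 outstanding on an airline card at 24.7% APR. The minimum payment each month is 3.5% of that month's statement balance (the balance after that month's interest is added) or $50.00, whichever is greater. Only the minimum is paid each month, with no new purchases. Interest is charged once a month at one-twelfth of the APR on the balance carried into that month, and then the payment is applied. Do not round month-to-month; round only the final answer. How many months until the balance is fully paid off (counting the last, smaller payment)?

184 months

Monthly rate r = 24.7%/12 = 2.05833% = 0.0205833.
While 3.5% of the post-interest balance exceeds $50.00, each month B ← (B·(1+r))·(1 − 0.035), i.e. B shrinks by the factor (1+r)·0.965 = 0.98486.
This holds for months 1–142. Entering month 143 the balance is $1,383.74; 3.5% of the post-interest balance is now below $50.00, so the flat $50.00 minimum applies from here.
From month 143 a fixed $50.00 at rate r clears $1,383.74 in 42 more payments. Total: 142 + 42 = 184 months.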